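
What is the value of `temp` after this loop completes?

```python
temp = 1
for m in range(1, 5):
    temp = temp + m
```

Start at 1, add 1 through 4
`temp` takes the values: 1 → 2 → 4 → 7 → 11

Answer: 11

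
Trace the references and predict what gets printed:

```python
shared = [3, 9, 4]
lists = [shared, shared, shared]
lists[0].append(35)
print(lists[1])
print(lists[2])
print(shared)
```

Key concept: list of same reference.
Step by step:
`shared = [3, 9, 4]` → shared = [3, 9, 4]
`lists = [shared, shared, shared]` → lists = [[3, 9, 4], [3, 9, 4], [3, 9, 4]]
`lists[0].append(35)` → shared = [3, 9, 4, 35]; lists = [[3, 9, 4, 35], [3, 9, 4, 35], [3, 9, 4, 35]]
`print(lists[1])` → prints [3, 9, 4, 35]
`print(lists[2])` → prints [3, 9, 4, 35]
`print(shared)` → prints [3, 9, 4, 35]

Answer:
[3, 9, 4, 35]
[3, 9, 4, 35]
[3, 9, 4, 35]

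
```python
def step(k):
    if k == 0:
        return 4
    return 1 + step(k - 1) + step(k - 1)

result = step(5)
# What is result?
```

step(k) = 1 + 2·step(k-1), step(0)=4. Closed form: (4+1)·2^5 - 1 = 159.

Answer: 159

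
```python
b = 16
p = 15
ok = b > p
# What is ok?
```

Trace:
`b = 16` → b = 16
`p = 15` → p = 15
`ok = b > p` → ok = True
So ok = True

Answer: True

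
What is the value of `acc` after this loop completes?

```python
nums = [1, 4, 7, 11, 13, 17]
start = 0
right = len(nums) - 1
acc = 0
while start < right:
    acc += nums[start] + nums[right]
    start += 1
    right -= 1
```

Sum of pairs from ends
`acc` takes the values: 0 → 18 → 35 → 53

Answer: 53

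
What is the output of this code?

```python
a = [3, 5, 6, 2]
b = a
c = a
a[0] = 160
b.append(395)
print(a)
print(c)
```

Key concept: multiple aliases.
Step by step:
`a = [3, 5, 6, 2]` → a = [3, 5, 6, 2]
`b = a` → b = [3, 5, 6, 2] (same object as a)
`c = a` → c = [3, 5, 6, 2] (same object as a, b)
`a[0] = 160` → a = [160, 5, 6, 2] (same object as b, c); b = [160, 5, 6, 2] (same object as a, c); c = [160, 5, 6, 2] (same object as a, b)
`b.append(395)` → a = [160, 5, 6, 2, 395] (same object as b, c); b = [160, 5, 6, 2, 395] (same object as a, c); c = [160, 5, 6, 2, 395] (same object as a, b)
`print(a)` → prints [160, 5, 6, 2, 395]
`print(c)` → prints [160, 5, 6, 2, 395]

Answer:
[160, 5, 6, 2, 395]
[160, 5, 6, 2, 395]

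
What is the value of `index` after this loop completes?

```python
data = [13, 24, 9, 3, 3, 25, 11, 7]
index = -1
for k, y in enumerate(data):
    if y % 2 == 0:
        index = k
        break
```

First even number index in [13, 24, 9, 3, 3, 25, 11, 7]
`index` takes the values: -1 → 1

Answer: 1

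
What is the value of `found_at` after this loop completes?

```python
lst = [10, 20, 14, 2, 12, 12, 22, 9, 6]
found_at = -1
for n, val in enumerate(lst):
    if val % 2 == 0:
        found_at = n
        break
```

First even number index in [10, 20, 14, 2, 12, 12, 22, 9, 6]
`found_at` takes the values: -1 → 0

Answer: 0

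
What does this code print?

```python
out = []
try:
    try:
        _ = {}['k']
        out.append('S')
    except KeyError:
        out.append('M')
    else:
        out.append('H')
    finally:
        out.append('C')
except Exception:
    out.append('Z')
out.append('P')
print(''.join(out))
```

Execution trace: 'M' (inner except KeyError) → 'C' (inner finally) → 'P' (after the try/except). Output: MCP

Answer: MCP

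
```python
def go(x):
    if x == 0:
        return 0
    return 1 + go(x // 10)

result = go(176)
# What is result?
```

Count of digits of 176: 3

Answer: 3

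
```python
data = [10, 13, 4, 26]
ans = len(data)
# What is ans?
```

Trace:
`data = [10, 13, 4, 26]` → data = [10, 13, 4, 26]
`ans = len(data)` → ans = 4
So ans = 4

Answer: 4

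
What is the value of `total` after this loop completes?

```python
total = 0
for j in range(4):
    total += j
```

Sum of 0 to 3 = 6
`total` takes the values: 0 → 1 → 3 → 6

Answer: 6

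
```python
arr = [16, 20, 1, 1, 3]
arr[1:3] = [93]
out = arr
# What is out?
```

Trace:
`arr = [16, 20, 1, 1, 3]` → arr = [16, 20, 1, 1, 3]
`arr[1:3] = [93]` → arr = [16, 93, 1, 3]
`out = arr` → out = [16, 93, 1, 3]
So out = [16, 93, 1, 3]

Answer: [16, 93, 1, 3]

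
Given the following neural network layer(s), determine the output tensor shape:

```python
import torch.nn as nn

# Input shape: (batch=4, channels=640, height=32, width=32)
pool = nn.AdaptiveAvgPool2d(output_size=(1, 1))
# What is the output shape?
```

Input: (4, 640, 32, 32) -> Output: (4, 640, 1, 1)

Answer: (4, 640, 1, 1)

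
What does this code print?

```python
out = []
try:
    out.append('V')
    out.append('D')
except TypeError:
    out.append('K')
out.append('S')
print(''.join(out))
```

Execution trace: 'V' (try body) → 'D' (try body, no exception) → 'S' (after the try/except). Output: VDS

Answer: VDS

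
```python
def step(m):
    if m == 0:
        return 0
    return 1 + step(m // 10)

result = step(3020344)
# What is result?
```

Count of digits of 3020344: 7

Answer: 7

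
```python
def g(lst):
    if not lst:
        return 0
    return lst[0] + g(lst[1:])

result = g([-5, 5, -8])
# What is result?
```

(-5) + 5 + (-8) + 0 = -8

Answer: -8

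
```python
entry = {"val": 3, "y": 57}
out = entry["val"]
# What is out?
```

Trace:
`entry = {"val": 3, "y": 57}` → entry = {'val': 3, 'y': 57}
`out = entry["val"]` → out = 3
So out = 3

Answer: 3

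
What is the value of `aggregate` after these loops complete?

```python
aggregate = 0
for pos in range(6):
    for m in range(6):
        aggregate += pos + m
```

Sum of all pos+m for pos,m in 6x6
`aggregate` takes the values: 0 → 1 → 3 → 6 → 10 → 15 → 16 → 18 → 21 → 25 → 30 → 36 → 38 → 41 → 45 → 50 → 56 → 63 → 66 → 70 → 75 → 81 → 88 → 96 → 100 → 105 → 111 → 118 → 126 → 135 → 140 → 146 → 153 → 161 → 170 → 180

Answer: 180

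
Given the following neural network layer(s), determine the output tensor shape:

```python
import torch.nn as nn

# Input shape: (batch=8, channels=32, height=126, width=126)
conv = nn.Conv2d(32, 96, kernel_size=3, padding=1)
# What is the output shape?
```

Input: (8, 32, 126, 126) -> Output: (8, 96, 126, 126)

Answer: (8, 96, 126, 126)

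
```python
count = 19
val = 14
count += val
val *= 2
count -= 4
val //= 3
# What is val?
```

Trace:
`count = 19` → count = 19
`val = 14` → val = 14
`count += val` → count = 33
`val *= 2` → val = 28
`count -= 4` → count = 29
`val //= 3` → val = 9
So val = 9

Answer: 9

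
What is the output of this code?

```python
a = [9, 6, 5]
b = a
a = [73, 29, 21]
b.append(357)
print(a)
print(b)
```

Key concept: rebinding vs mutation: a is rebound to a new list, b still points at the original.
Step by step:
`a = [9, 6, 5]` → a = [9, 6, 5]
`b = a` → b = [9, 6, 5] (same object as a)
`a = [73, 29, 21]` → a = [73, 29, 21]
`b.append(357)` → b = [9, 6, 5, 357]
`print(a)` → prints [73, 29, 21]
`print(b)` → prints [9, 6, 5, 357]

Answer:
[73, 29, 21]
[9, 6, 5, 357]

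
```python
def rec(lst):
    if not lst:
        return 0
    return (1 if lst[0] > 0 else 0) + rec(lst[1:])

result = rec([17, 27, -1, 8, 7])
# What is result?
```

Count of positive elements in [17, 27, -1, 8, 7] = 4

Answer: 4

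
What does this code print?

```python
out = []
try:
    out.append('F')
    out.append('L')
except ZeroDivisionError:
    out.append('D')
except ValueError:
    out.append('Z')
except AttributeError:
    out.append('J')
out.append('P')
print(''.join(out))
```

Execution trace: 'F' (try body) → 'L' (try body, no exception) → 'P' (after the try/except). Output: FLP

Answer: FLP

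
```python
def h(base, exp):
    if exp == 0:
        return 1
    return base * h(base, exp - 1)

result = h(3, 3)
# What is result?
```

h(3, 3) = 3 * 3 * 3 = 27

Answer: 27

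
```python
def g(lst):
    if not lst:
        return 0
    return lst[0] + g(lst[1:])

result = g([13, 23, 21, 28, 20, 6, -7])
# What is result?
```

13 + 23 + 21 + 28 + 20 + 6 + (-7) + 0 = 104

Answer: 104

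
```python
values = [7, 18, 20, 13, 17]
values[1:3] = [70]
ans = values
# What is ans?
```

Trace:
`values = [7, 18, 20, 13, 17]` → values = [7, 18, 20, 13, 17]
`values[1:3] = [70]` → values = [7, 70, 13, 17]
`ans = values` → ans = [7, 70, 13, 17]
So ans = [7, 70, 13, 17]

Answer: [7, 70, 13, 17]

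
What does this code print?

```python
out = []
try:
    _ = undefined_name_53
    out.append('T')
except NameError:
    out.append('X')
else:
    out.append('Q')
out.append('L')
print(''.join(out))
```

Execution trace: 'X' (except NameError) → 'L' (after the try/except). Output: XL

Answer: XL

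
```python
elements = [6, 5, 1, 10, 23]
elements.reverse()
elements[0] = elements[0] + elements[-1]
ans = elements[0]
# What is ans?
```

Trace:
`elements = [6, 5, 1, 10, 23]` → elements = [6, 5, 1, 10, 23]
`elements.reverse()` → elements = [23, 10, 1, 5, 6]
`elements[0] = elements[0] + elements[-1]` → elements = [29, 10, 1, 5, 6]
`ans = elements[0]` → ans = 29
So ans = 29

Answer: 29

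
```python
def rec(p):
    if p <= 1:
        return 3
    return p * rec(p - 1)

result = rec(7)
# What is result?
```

rec(7) = 7 * 6 * 5 * 4 * 3 * 2 * 3 = 15120

Answer: 15120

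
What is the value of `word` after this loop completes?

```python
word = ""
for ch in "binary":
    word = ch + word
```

Reverse 'binary'
`word` takes the values: "" → "b" → "ib" → "nib" → "anib" → "ranib" → "yranib"

Answer: "yranib"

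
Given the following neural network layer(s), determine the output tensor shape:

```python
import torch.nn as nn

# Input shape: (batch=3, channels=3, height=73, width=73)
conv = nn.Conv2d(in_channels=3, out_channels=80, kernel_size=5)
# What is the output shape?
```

Input: (3, 3, 73, 73) -> Output: (3, 80, 69, 69)

Answer: (3, 80, 69, 69)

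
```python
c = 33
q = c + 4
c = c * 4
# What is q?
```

Trace:
`c = 33` → c = 33
`q = c + 4` → q = 37
`c = c * 4` → c = 132
So q = 37

Answer: 37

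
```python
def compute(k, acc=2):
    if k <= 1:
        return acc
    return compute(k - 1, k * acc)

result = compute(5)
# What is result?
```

Accumulator trace (n, acc): (5, 2) -> (4, 10) -> (3, 40) -> (2, 120) -> (1, 240) -> return 240

Answer: 240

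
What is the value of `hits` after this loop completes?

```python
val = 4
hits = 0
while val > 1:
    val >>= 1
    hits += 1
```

Count right shifts until 1
`hits` takes the values: 0 → 1 → 2

Answer: 2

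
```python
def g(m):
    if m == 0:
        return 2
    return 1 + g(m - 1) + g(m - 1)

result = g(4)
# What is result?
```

g(m) = 1 + 2·g(m-1), g(0)=2. Closed form: (2+1)·2^4 - 1 = 47.

Answer: 47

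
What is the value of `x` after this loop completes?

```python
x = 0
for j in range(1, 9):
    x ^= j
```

XOR of 1 to 8
`x` takes the values: 0 → 1 → 3 → 0 → 4 → 1 → 7 → 0 → 8

Answer: 8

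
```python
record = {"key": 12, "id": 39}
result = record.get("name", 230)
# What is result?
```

Trace:
`record = {"key": 12, "id": 39}` → record = {'key': 12, 'id': 39}
`result = record.get("name", 230)` → result = 230
So result = 230

Answer: 230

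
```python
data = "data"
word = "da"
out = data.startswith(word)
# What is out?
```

Trace:
`data = "data"` → data = 'data'
`word = "da"` → word = 'da'
`out = data.startswith(word)` → out = True
So out = True

Answer: True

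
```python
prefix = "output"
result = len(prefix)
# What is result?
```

Trace:
`prefix = "output"` → prefix = 'output'
`result = len(prefix)` → result = 6
So result = 6

Answer: 6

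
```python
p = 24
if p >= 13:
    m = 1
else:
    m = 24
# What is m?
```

Trace:
`p = 24` → p = 24
`if p >= 13: ...` → p >= 13 is True → m = 1
So m = 1

Answer: 1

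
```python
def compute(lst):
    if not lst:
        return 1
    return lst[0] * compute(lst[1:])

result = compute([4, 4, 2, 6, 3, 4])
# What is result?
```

Product over [4, 4, 2, 6, 3, 4] = 4 * 4 * 2 * 6 * 3 * 4 = 2304

Answer: 2304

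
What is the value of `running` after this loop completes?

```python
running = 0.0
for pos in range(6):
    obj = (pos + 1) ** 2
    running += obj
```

Sum of squared losses 1² + 2² + ... + 6²
`running` takes the values: 0.0 → 1.0 → 5.0 → 14.0 → 30.0 → 55.0 → 91.0

Answer: 91.0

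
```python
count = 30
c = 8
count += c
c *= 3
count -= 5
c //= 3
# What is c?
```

Trace:
`count = 30` → count = 30
`c = 8` → c = 8
`count += c` → count = 38
`c *= 3` → c = 24
`count -= 5` → count = 33
`c //= 3` → c = 8
So c = 8

Answer: 8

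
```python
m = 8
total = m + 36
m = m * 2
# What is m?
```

Trace:
`m = 8` → m = 8
`total = m + 36` → total = 44
`m = m * 2` → m = 16
So m = 16

Answer: 16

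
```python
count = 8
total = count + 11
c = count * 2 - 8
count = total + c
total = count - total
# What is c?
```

Trace:
`count = 8` → count = 8
`total = count + 11` → total = 19
`c = count * 2 - 8` → c = 8
`count = total + c` → count = 27
`total = count - total` → total = 8
So c = 8

Answer: 8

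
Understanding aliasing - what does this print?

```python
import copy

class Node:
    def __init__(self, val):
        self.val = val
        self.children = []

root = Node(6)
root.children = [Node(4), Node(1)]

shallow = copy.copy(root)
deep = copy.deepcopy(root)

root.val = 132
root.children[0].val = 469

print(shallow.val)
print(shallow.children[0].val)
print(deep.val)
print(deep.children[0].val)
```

Key concept: deep copy with custom objects.
Step by step:
`root = Node(6)` → root = Node(val=6, children=[])
`root.children = [Node(4), Node(1)]` → root = Node(val=6, children=[Node(val=4, children=[]), Node(val=1, children=[])])
`shallow = copy.copy(root)` → shallow = Node(val=6, children=[Node(val=4, children=[]), Node(val=1, children=[])])
`deep = copy.deepcopy(root)` → deep = Node(val=6, children=[Node(val=4, children=[]), Node(val=1, children=[])])
`root.val = 132` → root = Node(val=132, children=[Node(val=4, children=[]), Node(val=1, children=[])])
`root.children[0].val = 469` → root = Node(val=132, children=[Node(val=469, children=[]), Node(val=1, children=[])]); shallow = Node(val=6, children=[Node(val=469, children=[]), Node(val=1, children=[])])
`print(shallow.val)` → prints 6
`print(shallow.children[0].val)` → prints 469
`print(deep.val)` → prints 6
`print(deep.children[0].val)` → prints 4

Answer:
6
469
6
4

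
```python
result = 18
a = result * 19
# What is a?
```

Trace:
`result = 18` → result = 18
`a = result * 19` → a = 342
So a = 342

Answer: 342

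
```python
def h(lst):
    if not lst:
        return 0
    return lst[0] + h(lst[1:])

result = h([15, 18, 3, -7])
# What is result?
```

15 + 18 + 3 + (-7) + 0 = 29

Answer: 29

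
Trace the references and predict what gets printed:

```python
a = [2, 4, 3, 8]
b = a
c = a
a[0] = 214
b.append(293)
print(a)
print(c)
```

Key concept: multiple aliases.
Step by step:
`a = [2, 4, 3, 8]` → a = [2, 4, 3, 8]
`b = a` → b = [2, 4, 3, 8] (same object as a)
`c = a` → c = [2, 4, 3, 8] (same object as a, b)
`a[0] = 214` → a = [214, 4, 3, 8] (same object as b, c); b = [214, 4, 3, 8] (same object as a, c); c = [214, 4, 3, 8] (same object as a, b)
`b.append(293)` → a = [214, 4, 3, 8, 293] (same object as b, c); b = [214, 4, 3, 8, 293] (same object as a, c); c = [214, 4, 3, 8, 293] (same object as a, b)
`print(a)` → prints [214, 4, 3, 8, 293]
`print(c)` → prints [214, 4, 3, 8, 293]

Answer:
[214, 4, 3, 8, 293]
[214, 4, 3, 8, 293]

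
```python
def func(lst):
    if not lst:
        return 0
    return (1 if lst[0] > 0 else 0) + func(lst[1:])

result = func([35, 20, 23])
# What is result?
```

Count of positive elements in [35, 20, 23] = 3

Answer: 3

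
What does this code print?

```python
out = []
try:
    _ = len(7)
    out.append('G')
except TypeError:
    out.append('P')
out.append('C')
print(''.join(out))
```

Execution trace: 'P' (except TypeError) → 'C' (after the try/except). Output: PC

Answer: PC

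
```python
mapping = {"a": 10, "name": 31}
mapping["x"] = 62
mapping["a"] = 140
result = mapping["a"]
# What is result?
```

Trace:
`mapping = {"a": 10, "name": 31}` → mapping = {'a': 10, 'name': 31}
`mapping["x"] = 62` → mapping = {'a': 10, 'name': 31, 'x': 62}
`mapping["a"] = 140` → mapping = {'a': 140, 'name': 31, 'x': 62}
`result = mapping["a"]` → result = 140
So result = 140

Answer: 140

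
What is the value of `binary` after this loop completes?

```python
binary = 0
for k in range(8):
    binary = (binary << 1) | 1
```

Build 8 consecutive 1-bits: 0b11111111
`binary` takes the values: 0 → 1 → 3 → 7 → 15 → 31 → 63 → 127 → 255

Answer: 255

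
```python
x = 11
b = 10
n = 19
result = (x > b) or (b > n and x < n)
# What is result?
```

Trace:
`x = 11` → x = 11
`b = 10` → b = 10
`n = 19` → n = 19
`result = (x > b) or (b > n and x < n)` → result = True
So result = True

Answer: True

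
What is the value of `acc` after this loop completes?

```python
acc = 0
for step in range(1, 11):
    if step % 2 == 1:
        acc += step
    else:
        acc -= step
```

Add odd, subtract even
`acc` takes the values: 0 → 1 → -1 → 2 → -2 → 3 → -3 → 4 → -4 → 5 → -5

Answer: -5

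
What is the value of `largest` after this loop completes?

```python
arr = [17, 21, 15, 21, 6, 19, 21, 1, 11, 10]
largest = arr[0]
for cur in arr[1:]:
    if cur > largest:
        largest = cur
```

Maximum of [17, 21, 15, 21, 6, 19, 21, 1, 11, 10]
`largest` takes the values: 17 → 21

Answer: 21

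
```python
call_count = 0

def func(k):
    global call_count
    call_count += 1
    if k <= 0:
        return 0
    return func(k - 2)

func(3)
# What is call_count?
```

Linear recursion stepping by 2: 3 calls from k=3 down to ≤0.

Answer: 3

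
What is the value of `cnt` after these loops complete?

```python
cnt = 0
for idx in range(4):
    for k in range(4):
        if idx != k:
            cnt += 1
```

4² - 4 (exclude diagonal)
`cnt` takes the values: 0 → 1 → 2 → 3 → 4 → 5 → 6 → 7 → 8 → 9 → 10 → 11 → 12

Answer: 12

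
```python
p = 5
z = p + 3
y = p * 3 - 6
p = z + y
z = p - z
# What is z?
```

Trace:
`p = 5` → p = 5
`z = p + 3` → z = 8
`y = p * 3 - 6` → y = 9
`p = z + y` → p = 17
`z = p - z` → z = 9
So z = 9

Answer: 9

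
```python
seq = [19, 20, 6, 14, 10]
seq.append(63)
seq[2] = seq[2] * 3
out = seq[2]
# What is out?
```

Trace:
`seq = [19, 20, 6, 14, 10]` → seq = [19, 20, 6, 14, 10]
`seq.append(63)` → seq = [19, 20, 6, 14, 10, 63]
`seq[2] = seq[2] * 3` → seq = [19, 20, 18, 14, 10, 63]
`out = seq[2]` → out = 18
So out = 18

Answer: 18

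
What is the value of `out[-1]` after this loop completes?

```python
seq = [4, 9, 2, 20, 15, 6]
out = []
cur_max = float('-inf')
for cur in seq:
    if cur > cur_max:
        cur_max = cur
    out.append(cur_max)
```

Running max ends at 20
`out` takes the values: [] → [4] → [4, 9] → [4, 9, 9] → [4, 9, 9, 20] → [4, 9, 9, 20, 20] → [4, 9, 9, 20, 20, 20]
So `out[-1]` = 20

Answer: 20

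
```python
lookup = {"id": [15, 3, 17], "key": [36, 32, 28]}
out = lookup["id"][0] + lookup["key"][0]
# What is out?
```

Trace:
`lookup = {"id": [15, 3, 17], "key": [36, 32, 28]}` → lookup = {'id': [15, 3, 17], 'key': [36, 32, 28]}
`out = lookup["id"][0] + lookup["key"][0]` → out = 51
So out = 51

Answer: 51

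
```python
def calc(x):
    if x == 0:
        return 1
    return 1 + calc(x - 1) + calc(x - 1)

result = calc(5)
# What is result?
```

calc(x) = 1 + 2·calc(x-1), calc(0)=1. Closed form: (1+1)·2^5 - 1 = 63.

Answer: 63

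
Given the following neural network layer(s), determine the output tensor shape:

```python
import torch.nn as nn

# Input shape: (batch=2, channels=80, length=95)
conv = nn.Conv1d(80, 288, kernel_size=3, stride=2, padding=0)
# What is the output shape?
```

Input: (2, 80, 95) -> Output: (2, 288, 47)

Answer: (2, 288, 47)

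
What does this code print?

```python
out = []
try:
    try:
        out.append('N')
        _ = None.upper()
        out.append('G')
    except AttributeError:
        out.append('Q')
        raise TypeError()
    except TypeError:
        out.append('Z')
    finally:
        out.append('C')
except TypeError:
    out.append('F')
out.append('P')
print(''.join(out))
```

Execution trace: 'N' (inner try body) → 'Q' (inner except AttributeError) → 'C' (inner finally) → 'F' (outer except TypeError) → 'P' (after the try/except). Output: NQCFP

Answer: NQCFP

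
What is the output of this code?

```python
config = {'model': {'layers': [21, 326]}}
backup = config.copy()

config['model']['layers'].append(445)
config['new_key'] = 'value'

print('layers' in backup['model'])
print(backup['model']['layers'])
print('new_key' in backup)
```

Key concept: shallow copy gotcha with nested dict.
Step by step:
`config = {'model': {'layers': [21, 326]}}` → config = {'model': {'layers': [21, 326]}}
`backup = config.copy()` → backup = {'model': {'layers': [21, 326]}}
`config['model']['layers'].append(445)` → config = {'model': {'layers': [21, 326, 445]}}; backup = {'model': {'layers': [21, 326, 445]}}
`config['new_key'] = 'value'` → config = {'model': {'layers': [21, 326, 445]}, 'new_key': 'value'}
`print('layers' in backup['model'])` → prints True
`print(backup['model']['layers'])` → prints [21, 326, 445]
`print('new_key' in backup)` → prints False

Answer:
True
[21, 326, 445]
False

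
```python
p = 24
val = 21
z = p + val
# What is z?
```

Trace:
`p = 24` → p = 24
`val = 21` → val = 21
`z = p + val` → z = 45
So z = 45

Answer: 45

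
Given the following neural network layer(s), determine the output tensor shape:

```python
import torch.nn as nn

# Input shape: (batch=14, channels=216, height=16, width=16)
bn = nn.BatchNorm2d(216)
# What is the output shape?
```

Input: (14, 216, 16, 16) -> Output: (14, 216, 16, 16)

Answer: (14, 216, 16, 16)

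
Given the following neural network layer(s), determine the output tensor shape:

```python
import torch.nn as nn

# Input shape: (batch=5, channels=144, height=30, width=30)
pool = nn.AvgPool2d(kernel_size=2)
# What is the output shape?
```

Input: (5, 144, 30, 30) -> Output: (5, 144, 15, 15)

Answer: (5, 144, 15, 15)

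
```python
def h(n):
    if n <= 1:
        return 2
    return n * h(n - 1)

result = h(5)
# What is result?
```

h(5) = 5 * 4 * 3 * 2 * 2 = 240

Answer: 240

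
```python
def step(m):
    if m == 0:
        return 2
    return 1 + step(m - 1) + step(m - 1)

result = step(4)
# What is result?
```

step(m) = 1 + 2·step(m-1), step(0)=2. Closed form: (2+1)·2^4 - 1 = 47.

Answer: 47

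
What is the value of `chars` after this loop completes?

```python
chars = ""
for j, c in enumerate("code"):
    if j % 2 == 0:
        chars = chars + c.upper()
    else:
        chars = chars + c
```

Uppercase even positions in 'code'
`chars` takes the values: "" → "C" → "Co" → "CoD" → "CoDe"

Answer: "CoDe"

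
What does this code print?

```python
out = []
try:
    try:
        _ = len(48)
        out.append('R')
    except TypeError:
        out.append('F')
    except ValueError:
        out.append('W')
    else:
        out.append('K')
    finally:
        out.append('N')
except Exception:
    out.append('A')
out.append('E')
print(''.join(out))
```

Execution trace: 'F' (inner except TypeError) → 'N' (inner finally) → 'E' (after the try/except). Output: FNE

Answer: FNE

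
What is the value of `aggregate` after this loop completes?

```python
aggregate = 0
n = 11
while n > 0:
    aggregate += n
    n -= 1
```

Sum 11 down to 1
`aggregate` takes the values: 0 → 11 → 21 → 30 → 38 → 45 → 51 → 56 → 60 → 63 → 65 → 66

Answer: 66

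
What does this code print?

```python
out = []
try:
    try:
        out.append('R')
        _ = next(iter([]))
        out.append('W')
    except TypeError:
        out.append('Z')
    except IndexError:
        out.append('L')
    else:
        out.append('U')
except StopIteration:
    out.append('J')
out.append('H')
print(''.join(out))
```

Execution trace: 'R' (try body) → 'J' (outer except StopIteration) → 'H' (after the try/except). Output: RJH

Answer: RJH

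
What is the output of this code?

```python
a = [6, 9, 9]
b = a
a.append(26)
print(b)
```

Key concept: basic list aliasing.
Step by step:
`a = [6, 9, 9]` → a = [6, 9, 9]
`b = a` → b = [6, 9, 9] (same object as a)
`a.append(26)` → a = [6, 9, 9, 26] (same object as b); b = [6, 9, 9, 26] (same object as a)
`print(b)` → prints [6, 9, 9, 26]

Answer: [6, 9, 9, 26]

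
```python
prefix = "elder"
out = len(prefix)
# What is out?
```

Trace:
`prefix = "elder"` → prefix = 'elder'
`out = len(prefix)` → out = 5
So out = 5

Answer: 5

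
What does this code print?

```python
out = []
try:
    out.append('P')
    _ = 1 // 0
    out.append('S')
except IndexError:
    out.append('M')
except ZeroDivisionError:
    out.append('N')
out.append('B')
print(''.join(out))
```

Execution trace: 'P' (try body) → 'N' (except ZeroDivisionError) → 'B' (after the try/except). Output: PNB

Answer: PNB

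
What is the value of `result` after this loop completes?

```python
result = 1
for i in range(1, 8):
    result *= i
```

7! = 5040
`result` takes the values: 1 → 2 → 6 → 24 → 120 → 720 → 5040

Answer: 5040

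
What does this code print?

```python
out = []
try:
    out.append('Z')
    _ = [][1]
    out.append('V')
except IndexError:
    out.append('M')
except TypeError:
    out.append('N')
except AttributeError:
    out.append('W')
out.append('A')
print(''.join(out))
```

Execution trace: 'Z' (try body) → 'M' (except IndexError) → 'A' (after the try/except). Output: ZMA

Answer: ZMA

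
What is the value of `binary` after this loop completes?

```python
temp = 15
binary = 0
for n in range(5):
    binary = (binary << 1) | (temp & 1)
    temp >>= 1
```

Reverse lowest 5 bits of 15
`binary` takes the values: 0 → 1 → 3 → 7 → 15 → 30

Answer: 30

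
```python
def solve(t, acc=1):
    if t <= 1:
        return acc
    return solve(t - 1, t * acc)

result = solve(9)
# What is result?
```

Accumulator trace (n, acc): (9, 1) -> (8, 9) -> (7, 72) -> (6, 504) -> (5, 3024) -> (4, 15120) -> (3, 60480) -> (2, 181440) -> (1, 362880) -> return 362880

Answer: 362880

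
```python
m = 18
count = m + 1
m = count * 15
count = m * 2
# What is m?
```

Trace:
`m = 18` → m = 18
`count = m + 1` → count = 19
`m = count * 15` → m = 285
`count = m * 2` → count = 570
So m = 285

Answer: 285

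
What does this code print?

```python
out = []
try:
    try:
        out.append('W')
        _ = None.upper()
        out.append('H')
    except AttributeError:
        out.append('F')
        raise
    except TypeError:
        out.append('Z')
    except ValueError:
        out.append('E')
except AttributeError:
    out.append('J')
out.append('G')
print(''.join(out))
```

Execution trace: 'W' (inner try body) → 'F' (inner except AttributeError) → 'J' (outer except AttributeError) → 'G' (after the try/except). Output: WFJG

Answer: WFJG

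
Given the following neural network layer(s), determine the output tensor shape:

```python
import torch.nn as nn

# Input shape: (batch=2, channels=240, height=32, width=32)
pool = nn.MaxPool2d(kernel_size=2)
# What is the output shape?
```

Input: (2, 240, 32, 32) -> Output: (2, 240, 16, 16)

Answer: (2, 240, 16, 16)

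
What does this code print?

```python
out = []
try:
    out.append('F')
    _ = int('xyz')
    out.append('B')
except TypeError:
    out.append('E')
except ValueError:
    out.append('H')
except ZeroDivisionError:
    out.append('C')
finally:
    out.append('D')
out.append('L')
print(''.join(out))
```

Execution trace: 'F' (try body) → 'H' (except ValueError) → 'D' (finally) → 'L' (after the try/except). Output: FHDL

Answer: FHDL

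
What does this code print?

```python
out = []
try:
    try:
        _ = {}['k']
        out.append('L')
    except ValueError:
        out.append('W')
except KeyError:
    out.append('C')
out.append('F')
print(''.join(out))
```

Execution trace: 'C' (outer except KeyError) → 'F' (after the try/except). Output: CF

Answer: CF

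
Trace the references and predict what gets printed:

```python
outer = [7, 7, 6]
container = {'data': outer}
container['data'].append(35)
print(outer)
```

Key concept: dict holds reference to list.
Step by step:
`outer = [7, 7, 6]` → outer = [7, 7, 6]
`container = {'data': outer}` → container = {'data': [7, 7, 6]}
`container['data'].append(35)` → outer = [7, 7, 6, 35]; container = {'data': [7, 7, 6, 35]}
`print(outer)` → prints [7, 7, 6, 35]

Answer: [7, 7, 6, 35]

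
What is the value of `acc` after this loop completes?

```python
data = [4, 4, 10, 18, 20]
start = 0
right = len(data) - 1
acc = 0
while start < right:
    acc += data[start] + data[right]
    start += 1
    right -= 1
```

Sum of pairs from ends
`acc` takes the values: 0 → 24 → 46

Answer: 46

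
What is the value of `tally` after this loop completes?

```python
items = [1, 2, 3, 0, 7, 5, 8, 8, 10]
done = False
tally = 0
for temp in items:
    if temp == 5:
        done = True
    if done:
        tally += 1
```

Count elements after first 5 in [1, 2, 3, 0, 7, 5, 8, 8, 10]
`tally` takes the values: 0 → 1 → 2 → 3 → 4

Answer: 4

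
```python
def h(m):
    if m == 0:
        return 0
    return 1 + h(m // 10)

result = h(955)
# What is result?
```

Count of digits of 955: 3

Answer: 3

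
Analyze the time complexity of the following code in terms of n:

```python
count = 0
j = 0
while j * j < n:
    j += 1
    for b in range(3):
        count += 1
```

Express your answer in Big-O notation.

Each loop level contributes: √n × 1. Multiplying the contributions gives O(√n).

Answer: O(√n)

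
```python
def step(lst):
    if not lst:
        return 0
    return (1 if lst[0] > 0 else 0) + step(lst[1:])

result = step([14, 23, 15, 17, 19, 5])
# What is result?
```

Count of positive elements in [14, 23, 15, 17, 19, 5] = 6

Answer: 6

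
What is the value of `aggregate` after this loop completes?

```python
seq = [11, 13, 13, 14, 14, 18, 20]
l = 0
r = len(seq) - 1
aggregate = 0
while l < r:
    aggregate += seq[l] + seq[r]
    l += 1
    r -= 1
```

Sum of pairs from ends
`aggregate` takes the values: 0 → 31 → 62 → 89

Answer: 89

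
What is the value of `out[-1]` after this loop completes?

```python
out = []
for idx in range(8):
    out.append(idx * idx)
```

Last element of squares 0 to 7
`out` takes the values: [] → [0] → [0, 1] → [0, 1, 4] → [0, 1, 4, 9] → [0, 1, 4, 9, 16] → [0, 1, 4, 9, 16, 25] → [0, 1, 4, 9, 16, 25, 36] → [0, 1, 4, 9, 16, 25, 36, 49]
So `out[-1]` = 49

Answer: 49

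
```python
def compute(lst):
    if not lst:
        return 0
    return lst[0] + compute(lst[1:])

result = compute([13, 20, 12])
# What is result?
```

13 + 20 + 12 + 0 = 45

Answer: 45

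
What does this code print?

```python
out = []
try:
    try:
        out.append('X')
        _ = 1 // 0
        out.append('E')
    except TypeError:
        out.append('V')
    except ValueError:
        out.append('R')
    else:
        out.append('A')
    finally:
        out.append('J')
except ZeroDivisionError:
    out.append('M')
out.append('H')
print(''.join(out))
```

Execution trace: 'X' (try body) → 'J' (finally) → 'M' (outer except ZeroDivisionError) → 'H' (after the try/except). Output: XJMH

Answer: XJMH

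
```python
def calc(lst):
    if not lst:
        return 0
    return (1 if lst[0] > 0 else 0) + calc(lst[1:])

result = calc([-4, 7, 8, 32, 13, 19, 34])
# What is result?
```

Count of positive elements in [-4, 7, 8, 32, 13, 19, 34] = 6

Answer: 6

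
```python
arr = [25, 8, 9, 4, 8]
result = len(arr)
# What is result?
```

Trace:
`arr = [25, 8, 9, 4, 8]` → arr = [25, 8, 9, 4, 8]
`result = len(arr)` → result = 5
So result = 5

Answer: 5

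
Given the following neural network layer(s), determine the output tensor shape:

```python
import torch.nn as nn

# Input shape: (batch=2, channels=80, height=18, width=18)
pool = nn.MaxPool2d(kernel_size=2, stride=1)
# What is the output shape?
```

Input: (2, 80, 18, 18) -> Output: (2, 80, 17, 17)

Answer: (2, 80, 17, 17)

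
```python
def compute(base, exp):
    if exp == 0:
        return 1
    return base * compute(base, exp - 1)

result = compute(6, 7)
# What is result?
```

compute(6, 7) = 6 * 6 * 6 * 6 * 6 * 6 * 6 = 279936

Answer: 279936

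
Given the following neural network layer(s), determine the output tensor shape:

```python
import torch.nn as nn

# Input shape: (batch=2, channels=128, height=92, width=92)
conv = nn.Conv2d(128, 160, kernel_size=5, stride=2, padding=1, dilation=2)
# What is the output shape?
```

Input: (2, 128, 92, 92) -> Output: (2, 160, 43, 43)

Answer: (2, 160, 43, 43)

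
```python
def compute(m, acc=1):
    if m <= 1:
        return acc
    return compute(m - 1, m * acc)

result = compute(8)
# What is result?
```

Accumulator trace (n, acc): (8, 1) -> (7, 8) -> (6, 56) -> (5, 336) -> (4, 1680) -> (3, 6720) -> (2, 20160) -> (1, 40320) -> return 40320

Answer: 40320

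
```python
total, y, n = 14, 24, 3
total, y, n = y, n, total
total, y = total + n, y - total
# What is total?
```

Trace:
`total, y, n = 14, 24, 3` → total = 14; y = 24; n = 3
`total, y, n = y, n, total` → total = 24; y = 3; n = 14
`total, y = total + n, y - total` → total = 38; y = -21
So total = 38

Answer: 38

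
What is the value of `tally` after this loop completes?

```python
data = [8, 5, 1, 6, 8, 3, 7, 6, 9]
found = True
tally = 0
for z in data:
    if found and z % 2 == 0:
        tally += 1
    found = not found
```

Count even values at even positions
`tally` takes the values: 0 → 1 → 2

Answer: 2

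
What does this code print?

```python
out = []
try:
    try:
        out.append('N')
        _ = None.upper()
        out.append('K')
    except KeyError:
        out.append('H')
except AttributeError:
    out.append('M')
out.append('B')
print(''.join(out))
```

Execution trace: 'N' (try body) → 'M' (outer except AttributeError) → 'B' (after the try/except). Output: NMB

Answer: NMB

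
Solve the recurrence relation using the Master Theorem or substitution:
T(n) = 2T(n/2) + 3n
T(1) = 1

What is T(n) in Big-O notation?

By Master Theorem: a=2, b=2, f(n)=3n. Since log_2(2) = 1 and f(n) = Θ(n^1), Case 2 applies. T(n) = O(n log n).

Answer: O(n log n)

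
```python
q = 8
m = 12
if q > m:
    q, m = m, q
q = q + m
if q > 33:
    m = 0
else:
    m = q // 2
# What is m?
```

Trace:
`q = 8` → q = 8
`m = 12` → m = 12
`if q > m: ...` → q > m is False → no variable changes
`q = q + m` → q = 20
`if q > 33: ...` → q > 33 is False, take else branch → m = 10
So m = 10

Answer: 10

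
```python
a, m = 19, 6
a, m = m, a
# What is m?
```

Trace:
`a, m = 19, 6` → a = 19; m = 6
`a, m = m, a` → a = 6; m = 19
So m = 19

Answer: 19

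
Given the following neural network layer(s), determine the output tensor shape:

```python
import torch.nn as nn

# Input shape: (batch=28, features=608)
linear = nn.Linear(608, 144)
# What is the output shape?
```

Input: (28, 608) -> Output: (28, 144)

Answer: (28, 144)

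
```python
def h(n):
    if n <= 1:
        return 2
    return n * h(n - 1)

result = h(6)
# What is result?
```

h(6) = 6 * 5 * 4 * 3 * 2 * 2 = 1440

Answer: 1440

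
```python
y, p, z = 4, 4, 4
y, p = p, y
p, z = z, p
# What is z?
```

Trace:
`y, p, z = 4, 4, 4` → y = 4; p = 4; z = 4
`y, p = p, y` → y = 4; p = 4
`p, z = z, p` → p = 4; z = 4
So z = 4

Answer: 4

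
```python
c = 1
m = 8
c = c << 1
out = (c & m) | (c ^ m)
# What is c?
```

Trace:
`c = 1` → c = 1
`m = 8` → m = 8
`c = c << 1` → c = 2
`out = (c & m) | (c ^ m)` → out = 10
So c = 2

Answer: 2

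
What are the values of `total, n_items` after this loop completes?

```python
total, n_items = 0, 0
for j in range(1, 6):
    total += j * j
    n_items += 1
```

Sum of squares and count
`total, n_items` takes the values: (0, 0) → (1, 0) → (1, 1) → (5, 1) → (5, 2) → (14, 2) → (14, 3) → (30, 3) → (30, 4) → (55, 4) → (55, 5)

Answer: 55, 5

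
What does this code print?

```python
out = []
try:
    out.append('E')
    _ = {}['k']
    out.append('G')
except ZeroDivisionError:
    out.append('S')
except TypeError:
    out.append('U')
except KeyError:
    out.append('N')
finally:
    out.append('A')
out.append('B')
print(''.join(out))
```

Execution trace: 'E' (try body) → 'N' (except KeyError) → 'A' (finally) → 'B' (after the try/except). Output: ENAB

Answer: ENAB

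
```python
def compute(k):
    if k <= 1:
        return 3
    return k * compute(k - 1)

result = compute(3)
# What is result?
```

compute(3) = 3 * 2 * 3 = 18

Answer: 18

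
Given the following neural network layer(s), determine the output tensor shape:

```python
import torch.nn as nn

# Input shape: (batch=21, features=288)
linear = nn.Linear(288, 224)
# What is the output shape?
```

Input: (21, 288) -> Output: (21, 224)

Answer: (21, 224)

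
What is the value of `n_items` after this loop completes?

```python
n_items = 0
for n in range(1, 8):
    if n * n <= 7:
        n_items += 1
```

Count numbers where n² ≤ 7
`n_items` takes the values: 0 → 1 → 2

Answer: 2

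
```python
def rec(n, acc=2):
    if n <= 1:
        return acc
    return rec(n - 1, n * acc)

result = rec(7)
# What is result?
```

Accumulator trace (n, acc): (7, 2) -> (6, 14) -> (5, 84) -> (4, 420) -> (3, 1680) -> (2, 5040) -> (1, 10080) -> return 10080

Answer: 10080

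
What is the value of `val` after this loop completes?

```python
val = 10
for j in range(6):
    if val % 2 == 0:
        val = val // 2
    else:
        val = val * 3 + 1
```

Collatz-style transformation from 10
`val` takes the values: 10 → 5 → 16 → 8 → 4 → 2 → 1

Answer: 1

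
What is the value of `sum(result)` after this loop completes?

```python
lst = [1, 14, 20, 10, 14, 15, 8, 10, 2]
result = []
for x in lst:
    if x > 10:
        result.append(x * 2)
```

Sum of doubled values > 10
`result` takes the values: [] → [28] → [28, 40] → [28, 40, 28] → [28, 40, 28, 30]
So `sum(result)` = 126

Answer: 126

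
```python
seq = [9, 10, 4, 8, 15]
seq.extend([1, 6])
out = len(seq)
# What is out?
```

Trace:
`seq = [9, 10, 4, 8, 15]` → seq = [9, 10, 4, 8, 15]
`seq.extend([1, 6])` → seq = [9, 10, 4, 8, 15, 1, 6]
`out = len(seq)` → out = 7
So out = 7

Answer: 7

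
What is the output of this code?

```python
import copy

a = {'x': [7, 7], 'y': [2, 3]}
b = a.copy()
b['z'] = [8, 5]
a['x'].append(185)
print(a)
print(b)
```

Key concept: shallow copy of dict with mutable values.
Step by step:
`a = {'x': [7, 7], 'y': [2, 3]}` → a = {'x': [7, 7], 'y': [2, 3]}
`b = a.copy()` → b = {'x': [7, 7], 'y': [2, 3]}
`b['z'] = [8, 5]` → b = {'x': [7, 7], 'y': [2, 3], 'z': [8, 5]}
`a['x'].append(185)` → a = {'x': [7, 7, 185], 'y': [2, 3]}; b = {'x': [7, 7, 185], 'y': [2, 3], 'z': [8, 5]}
`print(a)` → prints {'x': [7, 7, 185], 'y': [2, 3]}
`print(b)` → prints {'x': [7, 7, 185], 'y': [2, 3], 'z': [8, 5]}

Answer:
{'x': [7, 7, 185], 'y': [2, 3]}
{'x': [7, 7, 185], 'y': [2, 3], 'z': [8, 5]}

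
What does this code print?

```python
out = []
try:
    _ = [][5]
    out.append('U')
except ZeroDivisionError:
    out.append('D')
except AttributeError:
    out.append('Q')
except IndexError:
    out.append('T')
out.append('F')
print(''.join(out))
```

Execution trace: 'T' (except IndexError) → 'F' (after the try/except). Output: TF

Answer: TF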